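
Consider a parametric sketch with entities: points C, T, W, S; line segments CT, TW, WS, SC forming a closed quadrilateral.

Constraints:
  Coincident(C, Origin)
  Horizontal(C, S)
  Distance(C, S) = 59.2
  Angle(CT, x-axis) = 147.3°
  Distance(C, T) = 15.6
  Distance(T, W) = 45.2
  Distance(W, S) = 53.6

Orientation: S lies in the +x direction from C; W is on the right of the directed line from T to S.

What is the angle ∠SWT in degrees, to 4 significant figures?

94.57°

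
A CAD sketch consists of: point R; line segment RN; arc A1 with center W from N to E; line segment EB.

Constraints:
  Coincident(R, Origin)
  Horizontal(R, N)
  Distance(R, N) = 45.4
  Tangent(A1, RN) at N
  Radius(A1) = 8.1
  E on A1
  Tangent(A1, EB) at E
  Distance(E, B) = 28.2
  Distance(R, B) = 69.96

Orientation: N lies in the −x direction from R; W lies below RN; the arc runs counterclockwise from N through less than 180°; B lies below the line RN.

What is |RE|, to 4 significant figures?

53.36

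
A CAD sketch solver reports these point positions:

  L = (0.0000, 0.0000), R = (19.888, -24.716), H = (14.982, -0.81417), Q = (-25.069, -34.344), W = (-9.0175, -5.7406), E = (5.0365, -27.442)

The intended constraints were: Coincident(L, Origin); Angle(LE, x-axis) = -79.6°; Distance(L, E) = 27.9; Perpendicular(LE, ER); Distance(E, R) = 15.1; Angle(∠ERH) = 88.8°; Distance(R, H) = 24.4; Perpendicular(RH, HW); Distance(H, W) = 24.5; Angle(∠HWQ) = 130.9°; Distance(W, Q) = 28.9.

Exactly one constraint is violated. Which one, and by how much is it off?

Distance(W, Q) = 28.9 — off by 3.90.

L = (0.00, 0.00) ✓; LE at -79.60° ✓; |LE| = 27.90 ✓; ∠(LE, ER) = 90.00° ✓; |ER| = 15.10 ✓; ∠ERH = 88.80° ✓; |RH| = 24.40 ✓; ∠(RH, HW) = 90.00° ✓; |HW| = 24.50 ✓; ∠HWQ = 130.9° ✓; |WQ| = 32.80 ✗.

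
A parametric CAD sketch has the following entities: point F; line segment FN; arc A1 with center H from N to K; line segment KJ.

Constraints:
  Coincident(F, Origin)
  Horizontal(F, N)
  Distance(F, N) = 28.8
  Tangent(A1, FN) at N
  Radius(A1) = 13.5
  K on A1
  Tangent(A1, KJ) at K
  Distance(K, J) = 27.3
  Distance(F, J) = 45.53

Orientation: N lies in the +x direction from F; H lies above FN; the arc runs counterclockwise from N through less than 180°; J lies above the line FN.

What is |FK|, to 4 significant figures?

44.59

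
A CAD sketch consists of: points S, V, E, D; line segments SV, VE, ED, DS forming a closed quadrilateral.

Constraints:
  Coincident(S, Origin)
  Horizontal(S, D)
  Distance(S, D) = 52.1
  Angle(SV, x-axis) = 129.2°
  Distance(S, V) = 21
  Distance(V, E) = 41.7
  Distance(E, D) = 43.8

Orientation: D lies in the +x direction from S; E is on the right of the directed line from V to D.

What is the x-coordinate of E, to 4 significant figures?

11.76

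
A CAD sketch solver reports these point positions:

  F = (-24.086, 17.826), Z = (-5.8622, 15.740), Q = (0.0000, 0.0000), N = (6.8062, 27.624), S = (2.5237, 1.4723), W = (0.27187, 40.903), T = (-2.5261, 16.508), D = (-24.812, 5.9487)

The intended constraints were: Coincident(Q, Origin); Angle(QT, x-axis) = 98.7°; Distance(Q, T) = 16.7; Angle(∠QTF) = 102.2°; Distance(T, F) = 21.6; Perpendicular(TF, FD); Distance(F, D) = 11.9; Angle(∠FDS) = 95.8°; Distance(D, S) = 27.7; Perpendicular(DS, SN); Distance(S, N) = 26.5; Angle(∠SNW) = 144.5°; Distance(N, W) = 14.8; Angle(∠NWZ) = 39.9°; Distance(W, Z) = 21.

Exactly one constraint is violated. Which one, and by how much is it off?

Distance(W, Z) = 21 — off by 4.90.

Q = (0.00, 0.00) ✓; QT at 98.70° ✓; |QT| = 16.70 ✓; ∠QTF = 102.2° ✓; |TF| = 21.60 ✓; ∠(TF, FD) = 90.00° ✓; |FD| = 11.90 ✓; ∠FDS = 95.80° ✓; |DS| = 27.70 ✓; ∠(DS, SN) = 90.00° ✓; |SN| = 26.50 ✓; ∠SNW = 144.5° ✓; |NW| = 14.80 ✓; ∠NWZ = 39.90° ✓; |WZ| = 25.90 ✗.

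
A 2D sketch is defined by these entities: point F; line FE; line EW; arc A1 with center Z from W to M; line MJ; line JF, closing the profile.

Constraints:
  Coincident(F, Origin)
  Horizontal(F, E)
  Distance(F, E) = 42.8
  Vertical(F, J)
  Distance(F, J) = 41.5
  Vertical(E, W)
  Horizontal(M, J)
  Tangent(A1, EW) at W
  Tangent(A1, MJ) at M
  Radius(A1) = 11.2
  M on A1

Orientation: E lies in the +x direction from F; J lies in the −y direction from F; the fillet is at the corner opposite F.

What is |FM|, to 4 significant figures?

52.16

F is at the origin; FE is horizontal with |FE| = 42.8 and E on the +x side, so E = (42.80, 0.000). F and J share the same x with |FJ| = 41.5 and J on the −y side, so J = (0.000, -41.50). The virtual corner opposite F is at (42.80, -41.50). Since A1 is tangent to EW there, ZW ⟂ EW and A1 meets MJ tangentially, so ZM is at right angles to MJ, with radius 11.2, so the center Z sits 11.2 in from both sides at Z = (31.60, -30.30). That places the tangent points at W = (42.80, -30.30) on EW and M = (31.60, -41.50) on MJ. Then |FM| = |M − F| = 52.16.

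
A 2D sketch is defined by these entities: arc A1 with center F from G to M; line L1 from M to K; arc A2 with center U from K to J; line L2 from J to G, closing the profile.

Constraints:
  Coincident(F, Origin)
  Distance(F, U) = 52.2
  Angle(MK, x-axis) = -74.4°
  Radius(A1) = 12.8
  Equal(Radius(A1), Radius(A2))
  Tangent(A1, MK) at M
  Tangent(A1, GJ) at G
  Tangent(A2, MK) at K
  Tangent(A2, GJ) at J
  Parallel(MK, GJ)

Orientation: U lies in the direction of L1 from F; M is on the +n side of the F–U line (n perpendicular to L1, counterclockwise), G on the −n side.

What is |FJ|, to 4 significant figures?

53.75

The slot axis is L1's direction at -74.4°, so u = (cos -74.4°, sin -74.4°) = (0.2689, -0.9632) and n = (−sin -74.4°, cos -74.4°) = (0.9632, 0.2689). F is at the origin and U lies 52.2 along u from F, so U = 52.2·u = (14.04, -50.28). Tangency of A1 to both parallel lines with radius 12.8 puts M and G at F ± 12.8·n: M = (12.33, 3.442), G = (-12.33, -3.442). Equal radii place K and J the same way about U: K = U + 12.8·n = (26.37, -46.83), J = U − 12.8·n = (1.709, -53.72). Then |FJ| = |J − F| = 53.75.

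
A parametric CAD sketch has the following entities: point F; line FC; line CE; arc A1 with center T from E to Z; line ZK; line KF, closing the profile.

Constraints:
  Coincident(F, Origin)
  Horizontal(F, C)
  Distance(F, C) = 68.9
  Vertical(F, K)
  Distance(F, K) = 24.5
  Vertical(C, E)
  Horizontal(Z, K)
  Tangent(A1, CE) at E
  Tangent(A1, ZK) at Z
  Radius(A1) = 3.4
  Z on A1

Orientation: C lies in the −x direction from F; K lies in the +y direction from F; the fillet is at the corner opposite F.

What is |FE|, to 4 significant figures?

72.06

The virtual corner opposite F is at (-68.90, 24.50). A1 meets CE tangentially, so TE is at right angles to CE and A1 meets ZK tangentially, so TZ is at right angles to ZK, with radius 3.4, so the center T sits 3.4 in from both sides at T = (-65.50, 21.10). That places the tangent points at E = (-68.90, 21.10) on CE and Z = (-65.50, 24.50) on ZK. Then |FE| = |E − F| = 72.06.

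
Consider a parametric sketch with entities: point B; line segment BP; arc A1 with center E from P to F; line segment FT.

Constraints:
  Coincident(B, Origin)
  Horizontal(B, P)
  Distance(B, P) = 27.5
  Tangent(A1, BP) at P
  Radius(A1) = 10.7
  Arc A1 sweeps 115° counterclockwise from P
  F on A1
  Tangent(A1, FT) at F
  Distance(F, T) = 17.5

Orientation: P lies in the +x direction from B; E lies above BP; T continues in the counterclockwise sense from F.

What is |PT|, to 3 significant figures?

31.2

B is at the origin; BP is horizontal with |BP| = 27.5 and P on the +x side, so P = (27.5, 0.00). The tangent condition forces EP to be normal to BP, so E = P + (0, 10.7) = (27.5, 10.7). On A1, P sits at bearing -90° from E; a 115° counterclockwise sweep puts F at bearing 25°, so F = E + 10.7·(cos 25°, sin 25°) = (37.2, 15.2). The tangent condition forces EF to be normal to FT, so FT runs along (−sin 25°, cos 25°); with |FT| = 17.5, T = (29.8, 31.1). Then |PT| = |T − P| = 31.2.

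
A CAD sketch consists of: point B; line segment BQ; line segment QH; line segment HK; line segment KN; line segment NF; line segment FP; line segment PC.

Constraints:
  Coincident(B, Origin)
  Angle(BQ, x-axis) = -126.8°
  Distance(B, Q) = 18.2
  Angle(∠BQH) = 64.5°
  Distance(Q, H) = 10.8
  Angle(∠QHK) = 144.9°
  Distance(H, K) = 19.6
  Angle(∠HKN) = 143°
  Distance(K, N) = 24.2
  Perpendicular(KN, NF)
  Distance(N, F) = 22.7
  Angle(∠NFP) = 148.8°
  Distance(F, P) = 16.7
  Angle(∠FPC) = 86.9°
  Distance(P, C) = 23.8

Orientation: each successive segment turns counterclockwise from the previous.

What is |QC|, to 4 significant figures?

14.94

∠NFP = 148.8° gives FP at -178.0° from the x-axis; with |FP| = 16.7, P = (-7.077, 22.84). ∠FPC = 86.9° gives PC at -84.90° from the x-axis; with |PC| = 23.8, C = (-4.962, -0.8695). Then |QC| = |C − Q| = 14.94.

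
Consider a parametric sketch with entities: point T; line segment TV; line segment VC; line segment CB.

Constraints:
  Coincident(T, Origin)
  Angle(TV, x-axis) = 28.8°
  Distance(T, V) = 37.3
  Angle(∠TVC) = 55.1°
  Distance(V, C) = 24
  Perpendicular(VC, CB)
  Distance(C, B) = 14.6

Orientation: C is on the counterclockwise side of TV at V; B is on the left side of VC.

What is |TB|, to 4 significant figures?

16.21

T is at the origin; TV runs at 28.8° with length 37.3, so V = 37.3·(cos 28.8°, sin 28.8°) = (32.69, 17.97). ∠TVC = 55.1°, so VC runs at 28.8° + (180° − 55.1°) = 153.7° from the x-axis; with |VC| = 24.0, C = V + 24.0·(cos 153.7°, sin 153.7°) = (11.17, 28.60). VC ⟂ CB; with |CB| = 14.6 on the left of VC, B = C + 14.6·(-0.4431, -0.8965) = (4.702, 15.51). Then |TB| = |B − T| = 16.21.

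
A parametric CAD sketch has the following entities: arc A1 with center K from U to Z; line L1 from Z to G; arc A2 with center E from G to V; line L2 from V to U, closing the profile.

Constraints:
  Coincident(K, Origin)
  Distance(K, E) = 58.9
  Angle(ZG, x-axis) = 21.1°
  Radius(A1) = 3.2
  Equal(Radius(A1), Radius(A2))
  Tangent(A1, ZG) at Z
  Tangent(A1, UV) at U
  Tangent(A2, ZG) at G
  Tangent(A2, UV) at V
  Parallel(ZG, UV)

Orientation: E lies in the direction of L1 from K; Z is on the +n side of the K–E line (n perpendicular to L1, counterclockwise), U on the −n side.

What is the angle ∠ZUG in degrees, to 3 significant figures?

83.8°

The slot axis is L1's direction at 21.1°, so u = (cos 21.1°, sin 21.1°) = (0.933, 0.360) and n = (−sin 21.1°, cos 21.1°) = (-0.360, 0.933). K is at the origin and E lies 58.9 along u from K, so E = 58.9·u = (55.0, 21.2). Tangency of A1 to both parallel lines with radius 3.2 puts Z and U at K ± 3.2·n: Z = (-1.15, 2.99), U = (1.15, -2.99). Equal radii place G and V the same way about E: G = E + 3.2·n = (53.8, 24.2), V = E − 3.2·n = (56.1, 18.2). Then cos ∠ZUG = UZ·UG / (|UZ||UG|), giving 83.8°.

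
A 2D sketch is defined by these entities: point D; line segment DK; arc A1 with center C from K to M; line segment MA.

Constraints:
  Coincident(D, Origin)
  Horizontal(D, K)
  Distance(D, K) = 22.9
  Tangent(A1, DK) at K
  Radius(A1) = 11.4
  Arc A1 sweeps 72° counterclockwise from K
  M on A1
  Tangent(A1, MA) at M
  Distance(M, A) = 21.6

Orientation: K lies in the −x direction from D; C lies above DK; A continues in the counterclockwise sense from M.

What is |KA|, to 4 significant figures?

33.38

D is at the origin; D and K share the same y with |DK| = 22.9 and K on the −x side, so K = (-22.90, 0.000). The tangent condition forces CK to be normal to DK, so C = K + (0, 11.4) = (-22.90, 11.40). On A1, K sits at bearing -90° from C; a 72° counterclockwise sweep puts M at bearing -18°, so M = C + 11.4·(cos -18°, sin -18°) = (-12.06, 7.877). Since A1 is tangent to MA there, CM ⟂ MA, so MA runs along (−sin -18°, cos -18°); with |MA| = 21.6, A = (-5.383, 28.42). Then |KA| = |A − K| = 33.38.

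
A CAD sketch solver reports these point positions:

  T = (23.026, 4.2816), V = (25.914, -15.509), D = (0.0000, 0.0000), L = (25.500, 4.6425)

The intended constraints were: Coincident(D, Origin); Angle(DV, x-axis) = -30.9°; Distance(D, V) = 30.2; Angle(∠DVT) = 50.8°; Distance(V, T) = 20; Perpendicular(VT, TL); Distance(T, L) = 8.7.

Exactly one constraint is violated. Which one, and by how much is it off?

Distance(T, L) = 8.7 — off by 6.20.

D = (0.00, 0.00) ✓; DV at -30.90° ✓; |DV| = 30.20 ✓; ∠DVT = 50.80° ✓; |VT| = 20.00 ✓; ∠(VT, TL) = 90.00° ✓; |TL| = 2.500 ✗.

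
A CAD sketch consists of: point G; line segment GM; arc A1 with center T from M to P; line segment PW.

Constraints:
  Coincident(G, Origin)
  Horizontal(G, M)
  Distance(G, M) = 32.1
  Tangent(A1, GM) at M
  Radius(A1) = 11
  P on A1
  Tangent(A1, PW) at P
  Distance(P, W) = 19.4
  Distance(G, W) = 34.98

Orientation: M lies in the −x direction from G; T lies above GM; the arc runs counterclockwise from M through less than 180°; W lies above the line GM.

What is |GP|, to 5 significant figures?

23.361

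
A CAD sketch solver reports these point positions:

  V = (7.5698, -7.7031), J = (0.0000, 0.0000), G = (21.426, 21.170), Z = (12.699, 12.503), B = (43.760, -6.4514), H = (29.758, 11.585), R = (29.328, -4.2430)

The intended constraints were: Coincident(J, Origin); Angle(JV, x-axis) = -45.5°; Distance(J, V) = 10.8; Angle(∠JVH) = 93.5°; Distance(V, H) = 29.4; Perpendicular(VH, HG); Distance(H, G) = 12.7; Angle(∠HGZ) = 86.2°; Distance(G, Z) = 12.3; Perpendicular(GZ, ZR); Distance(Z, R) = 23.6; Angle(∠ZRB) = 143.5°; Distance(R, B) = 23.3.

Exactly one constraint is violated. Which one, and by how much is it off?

Distance(R, B) = 23.3 — off by 8.70.

J = (0.00, 0.00) ✓; JV at -45.50° ✓; |JV| = 10.80 ✓; ∠JVH = 93.50° ✓; |VH| = 29.40 ✓; ∠(VH, HG) = 90.00° ✓; |HG| = 12.70 ✓; ∠HGZ = 86.20° ✓; |GZ| = 12.30 ✓; ∠(GZ, ZR) = 90.00° ✓; |ZR| = 23.60 ✓; ∠ZRB = 143.5° ✓; |RB| = 14.60 ✗.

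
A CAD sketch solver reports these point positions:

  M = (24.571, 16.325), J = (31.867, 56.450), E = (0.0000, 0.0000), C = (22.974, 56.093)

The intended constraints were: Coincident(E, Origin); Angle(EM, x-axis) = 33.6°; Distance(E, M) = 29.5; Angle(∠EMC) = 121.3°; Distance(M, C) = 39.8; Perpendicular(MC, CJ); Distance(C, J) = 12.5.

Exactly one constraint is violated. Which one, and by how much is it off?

Distance(C, J) = 12.5 — off by 3.60.

E = (0.00, 0.00) ✓; EM at 33.60° ✓; |EM| = 29.50 ✓; ∠EMC = 121.3° ✓; |MC| = 39.80 ✓; ∠(MC, CJ) = 90.00° ✓; |CJ| = 8.900 ✗.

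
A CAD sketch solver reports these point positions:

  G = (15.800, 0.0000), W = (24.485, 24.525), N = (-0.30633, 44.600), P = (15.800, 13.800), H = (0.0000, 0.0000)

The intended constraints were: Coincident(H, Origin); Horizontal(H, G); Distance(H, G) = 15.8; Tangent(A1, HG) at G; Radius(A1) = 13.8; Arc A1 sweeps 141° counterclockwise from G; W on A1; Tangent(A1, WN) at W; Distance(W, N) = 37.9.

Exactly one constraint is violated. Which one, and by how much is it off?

Distance(W, N) = 37.9 — off by 6.00.

H = (0.00, 0.00) ✓; H.y = 0.00, G.y = 0.00 ✓; |HG| = 15.80 ✓; ∠(PG, GH) = 90.00° ✓; |PG| = 13.80 ✓; bearing(P→W) − bearing(P→G) = 141.0° ✓; |PW| = 13.80 ✓; ∠(PW, WN) = 90.00° ✓; |WN| = 31.90 ✗.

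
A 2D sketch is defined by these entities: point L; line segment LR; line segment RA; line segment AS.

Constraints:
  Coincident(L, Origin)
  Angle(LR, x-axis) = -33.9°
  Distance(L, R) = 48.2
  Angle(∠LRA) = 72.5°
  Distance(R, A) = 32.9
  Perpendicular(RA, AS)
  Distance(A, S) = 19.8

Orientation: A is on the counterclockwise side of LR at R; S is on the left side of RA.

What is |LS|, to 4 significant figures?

31.99

∠LRA = 72.5°, so RA runs at -33.9° + (180° − 72.5°) = 73.60° from the x-axis; with |RA| = 32.9, A = R + 32.9·(cos 73.60°, sin 73.60°) = (49.30, 4.678). The perpendicularity gives AS at right angles to RA; with |AS| = 19.8 on the left of RA, S = A + 19.8·(-0.9593, 0.2823) = (30.30, 10.27). Then |LS| = |S − L| = 31.99.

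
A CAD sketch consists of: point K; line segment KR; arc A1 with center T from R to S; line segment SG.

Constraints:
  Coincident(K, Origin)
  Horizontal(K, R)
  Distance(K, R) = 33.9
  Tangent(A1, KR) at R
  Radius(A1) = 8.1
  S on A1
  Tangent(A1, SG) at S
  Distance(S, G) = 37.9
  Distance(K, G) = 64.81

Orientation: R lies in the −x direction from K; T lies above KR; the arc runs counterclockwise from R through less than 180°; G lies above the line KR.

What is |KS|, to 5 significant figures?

29.728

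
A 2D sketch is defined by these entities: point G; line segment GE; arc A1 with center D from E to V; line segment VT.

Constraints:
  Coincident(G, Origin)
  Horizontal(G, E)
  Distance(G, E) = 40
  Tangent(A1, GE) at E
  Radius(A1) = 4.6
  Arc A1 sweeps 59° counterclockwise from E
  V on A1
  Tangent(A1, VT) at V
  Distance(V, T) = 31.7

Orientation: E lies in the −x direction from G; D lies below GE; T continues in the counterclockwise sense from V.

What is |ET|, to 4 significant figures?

35.71

On A1, E sits at bearing 90° from D; a 59° counterclockwise sweep puts V at bearing 149°, so V = D + 4.6·(cos 149°, sin 149°) = (-43.94, -2.231). Since A1 is tangent to VT there, DV ⟂ VT, so VT runs along (−sin 149°, cos 149°); with |VT| = 31.7, T = (-60.27, -29.40). Then |ET| = |T − E| = 35.71.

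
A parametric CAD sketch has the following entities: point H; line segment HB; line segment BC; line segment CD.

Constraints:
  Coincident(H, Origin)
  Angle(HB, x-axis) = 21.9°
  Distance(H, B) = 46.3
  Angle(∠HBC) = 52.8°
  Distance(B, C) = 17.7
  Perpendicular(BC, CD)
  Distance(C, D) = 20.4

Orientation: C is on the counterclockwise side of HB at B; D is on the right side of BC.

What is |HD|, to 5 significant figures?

58.197

∠HBC = 52.8°, so BC runs at 21.9° + (180° − 52.8°) = 149.10° from the x-axis; with |BC| = 17.7, C = B + 17.7·(cos 149.10°, sin 149.10°) = (27.771, 26.359). BC is perpendicular to CD; with |CD| = 20.4 on the right of BC, D = C + 20.4·(0.51354, 0.85806) = (38.247, 43.864). Then |HD| = |D − H| = 58.197.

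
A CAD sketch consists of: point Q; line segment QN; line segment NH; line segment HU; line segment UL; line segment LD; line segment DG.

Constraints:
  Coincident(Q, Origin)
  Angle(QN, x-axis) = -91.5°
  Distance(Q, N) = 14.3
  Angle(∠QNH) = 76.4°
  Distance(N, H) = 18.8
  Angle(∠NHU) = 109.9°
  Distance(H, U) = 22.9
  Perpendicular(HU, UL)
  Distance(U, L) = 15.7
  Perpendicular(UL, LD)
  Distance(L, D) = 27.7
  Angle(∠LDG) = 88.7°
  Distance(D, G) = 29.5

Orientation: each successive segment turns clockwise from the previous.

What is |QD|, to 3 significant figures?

13.1

HU ⟂ UL, so UL runs at 4.80°; with |UL| = 15.7, L = (-4.80, 14.7). The perpendicularity gives LD at right angles to UL, so LD runs at -85.2°; with |LD| = 27.7, D = (-2.48, -12.9). Then |QD| = |D − Q| = 13.1.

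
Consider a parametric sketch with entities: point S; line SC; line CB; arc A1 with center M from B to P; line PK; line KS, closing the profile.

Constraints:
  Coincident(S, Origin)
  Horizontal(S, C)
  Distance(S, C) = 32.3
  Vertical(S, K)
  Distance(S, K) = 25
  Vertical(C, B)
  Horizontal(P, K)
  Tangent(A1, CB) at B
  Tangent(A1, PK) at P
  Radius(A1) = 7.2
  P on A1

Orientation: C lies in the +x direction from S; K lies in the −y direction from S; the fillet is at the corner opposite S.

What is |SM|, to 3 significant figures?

30.8

SK is vertical with |SK| = 25.0 and K on the −y side, so K = (0.00, -25.0). The virtual corner opposite S is at (32.3, -25.0). Since A1 is tangent to CB there, MB ⟂ CB and since A1 is tangent to PK there, MP ⟂ PK, with radius 7.2, so the center M sits 7.2 in from both sides at M = (25.1, -17.8). Then |SM| = |M − S| = 30.8.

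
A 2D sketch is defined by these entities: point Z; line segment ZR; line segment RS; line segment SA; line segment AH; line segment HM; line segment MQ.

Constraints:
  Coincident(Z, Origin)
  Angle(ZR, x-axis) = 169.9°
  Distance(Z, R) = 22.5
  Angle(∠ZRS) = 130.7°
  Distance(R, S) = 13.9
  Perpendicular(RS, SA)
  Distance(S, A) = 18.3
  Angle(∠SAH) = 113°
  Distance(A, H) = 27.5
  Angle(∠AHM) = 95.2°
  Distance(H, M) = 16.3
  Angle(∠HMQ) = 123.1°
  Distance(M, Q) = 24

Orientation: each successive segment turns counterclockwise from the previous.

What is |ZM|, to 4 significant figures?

5.041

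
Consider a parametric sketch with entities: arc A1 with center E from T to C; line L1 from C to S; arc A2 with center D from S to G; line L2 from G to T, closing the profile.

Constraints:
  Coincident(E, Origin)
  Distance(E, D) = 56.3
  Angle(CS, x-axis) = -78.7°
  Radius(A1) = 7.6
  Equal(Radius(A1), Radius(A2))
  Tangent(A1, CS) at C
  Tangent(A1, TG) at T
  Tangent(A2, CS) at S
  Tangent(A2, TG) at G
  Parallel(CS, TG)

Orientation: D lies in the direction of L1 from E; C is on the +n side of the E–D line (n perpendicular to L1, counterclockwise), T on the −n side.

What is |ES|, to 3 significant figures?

56.8

Tangency of A1 to both parallel lines with radius 7.6 puts C and T at E ± 7.6·n: C = (7.45, 1.49), T = (-7.45, -1.49). Equal radii place S and G the same way about D: S = D + 7.6·n = (18.5, -53.7), G = D − 7.6·n = (3.58, -56.7). Then |ES| = |S − E| = 56.8.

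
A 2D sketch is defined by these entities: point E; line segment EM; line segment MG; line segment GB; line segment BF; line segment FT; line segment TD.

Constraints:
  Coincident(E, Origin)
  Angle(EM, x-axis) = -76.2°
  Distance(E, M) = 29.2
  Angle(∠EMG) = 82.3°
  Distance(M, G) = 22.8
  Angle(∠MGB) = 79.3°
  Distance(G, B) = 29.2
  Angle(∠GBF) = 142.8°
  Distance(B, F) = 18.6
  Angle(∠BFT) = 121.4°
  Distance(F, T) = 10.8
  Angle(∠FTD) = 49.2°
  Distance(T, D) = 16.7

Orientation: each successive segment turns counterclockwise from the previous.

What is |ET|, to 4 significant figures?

14.08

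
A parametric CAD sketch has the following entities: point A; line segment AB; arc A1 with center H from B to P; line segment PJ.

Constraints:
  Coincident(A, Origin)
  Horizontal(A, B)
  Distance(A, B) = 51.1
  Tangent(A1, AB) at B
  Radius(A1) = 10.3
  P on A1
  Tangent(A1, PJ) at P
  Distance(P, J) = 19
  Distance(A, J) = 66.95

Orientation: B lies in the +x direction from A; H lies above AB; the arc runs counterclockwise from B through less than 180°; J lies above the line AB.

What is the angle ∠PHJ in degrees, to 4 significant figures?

61.54°

Checks: |HP| = 10.30 ✓; ∠(HP, PJ) = 90.00° ✓; |PJ| = 19.00 ✓; |AJ| = 66.95 ✓.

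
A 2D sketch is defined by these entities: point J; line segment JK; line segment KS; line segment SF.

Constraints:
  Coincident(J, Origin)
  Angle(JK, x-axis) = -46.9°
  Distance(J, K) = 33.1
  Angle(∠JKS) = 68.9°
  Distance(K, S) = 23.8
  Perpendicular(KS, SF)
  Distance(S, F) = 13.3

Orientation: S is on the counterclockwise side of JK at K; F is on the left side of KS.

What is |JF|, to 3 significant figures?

21.2

∠JKS = 68.9°, so KS runs at -46.9° + (180° − 68.9°) = 64.2° from the x-axis; with |KS| = 23.8, S = K + 23.8·(cos 64.2°, sin 64.2°) = (33.0, -2.74). The perpendicularity gives SF at right angles to KS; with |SF| = 13.3 on the left of KS, F = S + 13.3·(-0.900, 0.435) = (21.0, 3.05). Then |JF| = |F − J| = 21.2.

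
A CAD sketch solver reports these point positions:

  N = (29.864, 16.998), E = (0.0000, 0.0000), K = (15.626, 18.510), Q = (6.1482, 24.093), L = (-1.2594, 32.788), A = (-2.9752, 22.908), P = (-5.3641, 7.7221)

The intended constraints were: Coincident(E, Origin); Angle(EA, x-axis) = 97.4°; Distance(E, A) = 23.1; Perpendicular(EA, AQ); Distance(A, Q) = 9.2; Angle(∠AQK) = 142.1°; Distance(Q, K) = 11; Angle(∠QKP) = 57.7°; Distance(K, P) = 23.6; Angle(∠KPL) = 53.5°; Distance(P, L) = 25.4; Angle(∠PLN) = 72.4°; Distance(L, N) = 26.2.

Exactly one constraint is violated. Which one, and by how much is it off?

Distance(L, N) = 26.2 — off by 8.70.

E = (0.00, 0.00) ✓; EA at 97.40° ✓; |EA| = 23.10 ✓; ∠(EA, AQ) = 90.00° ✓; |AQ| = 9.200 ✓; ∠AQK = 142.1° ✓; |QK| = 11.00 ✓; ∠QKP = 57.70° ✓; |KP| = 23.60 ✓; ∠KPL = 53.50° ✓; |PL| = 25.40 ✓; ∠PLN = 72.40° ✓; |LN| = 34.90 ✗.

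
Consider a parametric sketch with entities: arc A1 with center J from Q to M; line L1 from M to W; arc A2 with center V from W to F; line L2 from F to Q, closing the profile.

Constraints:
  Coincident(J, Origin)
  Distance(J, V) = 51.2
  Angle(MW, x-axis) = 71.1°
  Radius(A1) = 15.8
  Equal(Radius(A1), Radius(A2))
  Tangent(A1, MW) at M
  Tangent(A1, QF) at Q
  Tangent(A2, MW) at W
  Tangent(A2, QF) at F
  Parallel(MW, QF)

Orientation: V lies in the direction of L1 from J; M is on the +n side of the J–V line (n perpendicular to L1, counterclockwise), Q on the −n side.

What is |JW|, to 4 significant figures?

53.58

The slot axis is L1's direction at 71.1°, so u = (cos 71.1°, sin 71.1°) = (0.3239, 0.9461) and n = (−sin 71.1°, cos 71.1°) = (-0.9461, 0.3239). J is at the origin and V lies 51.2 along u from J, so V = 51.2·u = (16.58, 48.44). Tangency of A1 to both parallel lines with radius 15.8 puts M and Q at J ± 15.8·n: M = (-14.95, 5.118), Q = (14.95, -5.118). Equal radii place W and F the same way about V: W = V + 15.8·n = (1.636, 53.56), F = V − 15.8·n = (31.53, 43.32). Then |JW| = |W − J| = 53.58.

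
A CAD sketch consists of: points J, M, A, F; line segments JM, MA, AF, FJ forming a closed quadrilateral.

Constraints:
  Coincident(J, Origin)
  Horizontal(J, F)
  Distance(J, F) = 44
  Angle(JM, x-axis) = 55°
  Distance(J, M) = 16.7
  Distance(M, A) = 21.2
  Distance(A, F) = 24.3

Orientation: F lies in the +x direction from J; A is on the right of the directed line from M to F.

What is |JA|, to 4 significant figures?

20.70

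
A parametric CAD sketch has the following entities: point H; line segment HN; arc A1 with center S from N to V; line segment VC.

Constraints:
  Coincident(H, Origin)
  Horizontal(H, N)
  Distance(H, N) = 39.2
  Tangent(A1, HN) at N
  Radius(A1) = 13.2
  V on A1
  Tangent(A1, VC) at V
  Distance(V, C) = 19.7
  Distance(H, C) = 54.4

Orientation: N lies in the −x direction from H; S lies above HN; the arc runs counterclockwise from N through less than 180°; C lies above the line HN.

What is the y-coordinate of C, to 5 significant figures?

36.901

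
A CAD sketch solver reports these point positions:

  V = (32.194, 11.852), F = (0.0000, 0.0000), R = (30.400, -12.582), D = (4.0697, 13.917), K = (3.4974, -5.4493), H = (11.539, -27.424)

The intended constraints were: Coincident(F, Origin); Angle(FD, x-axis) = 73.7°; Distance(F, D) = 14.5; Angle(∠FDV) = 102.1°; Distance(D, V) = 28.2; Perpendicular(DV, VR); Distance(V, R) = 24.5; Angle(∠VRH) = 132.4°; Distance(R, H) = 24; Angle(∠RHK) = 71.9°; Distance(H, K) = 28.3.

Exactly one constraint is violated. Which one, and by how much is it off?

Distance(H, K) = 28.3 — off by 4.90.

F = (0.00, 0.00) ✓; FD at 73.70° ✓; |FD| = 14.50 ✓; ∠FDV = 102.1° ✓; |DV| = 28.20 ✓; ∠(DV, VR) = 90.00° ✓; |VR| = 24.50 ✓; ∠VRH = 132.4° ✓; |RH| = 24.00 ✓; ∠RHK = 71.90° ✓; |HK| = 23.40 ✗.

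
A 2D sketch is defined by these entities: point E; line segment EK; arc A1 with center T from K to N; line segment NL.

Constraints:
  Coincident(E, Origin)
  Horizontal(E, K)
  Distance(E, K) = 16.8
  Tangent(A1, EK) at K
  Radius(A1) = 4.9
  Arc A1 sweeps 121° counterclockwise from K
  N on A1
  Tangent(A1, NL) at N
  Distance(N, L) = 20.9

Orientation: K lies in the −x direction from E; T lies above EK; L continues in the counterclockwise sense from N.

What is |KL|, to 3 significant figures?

26.2

On A1, K sits at bearing -90° from T; a 121° counterclockwise sweep puts N at bearing 31°, so N = T + 4.9·(cos 31°, sin 31°) = (-12.6, 7.42). Tangency of A1 to NL means the radius TN is perpendicular to NL, so NL runs along (−sin 31°, cos 31°); with |NL| = 20.9, L = (-23.4, 25.3). Then |KL| = |L − K| = 26.2.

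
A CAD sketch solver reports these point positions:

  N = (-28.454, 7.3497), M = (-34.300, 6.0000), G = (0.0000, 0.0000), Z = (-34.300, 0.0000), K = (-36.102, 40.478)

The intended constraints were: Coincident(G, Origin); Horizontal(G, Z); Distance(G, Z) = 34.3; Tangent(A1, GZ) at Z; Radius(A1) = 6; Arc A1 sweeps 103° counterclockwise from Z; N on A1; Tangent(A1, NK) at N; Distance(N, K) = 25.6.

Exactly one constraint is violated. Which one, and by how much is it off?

Distance(N, K) = 25.6 — off by 8.40.

G = (0.00, 0.00) ✓; G.y = 0.00, Z.y = 0.00 ✓; |GZ| = 34.30 ✓; ∠(MZ, ZG) = 90.00° ✓; |MZ| = 6.000 ✓; bearing(M→N) − bearing(M→Z) = 103.0° ✓; |MN| = 6.000 ✓; ∠(MN, NK) = 90.00° ✓; |NK| = 34.00 ✗.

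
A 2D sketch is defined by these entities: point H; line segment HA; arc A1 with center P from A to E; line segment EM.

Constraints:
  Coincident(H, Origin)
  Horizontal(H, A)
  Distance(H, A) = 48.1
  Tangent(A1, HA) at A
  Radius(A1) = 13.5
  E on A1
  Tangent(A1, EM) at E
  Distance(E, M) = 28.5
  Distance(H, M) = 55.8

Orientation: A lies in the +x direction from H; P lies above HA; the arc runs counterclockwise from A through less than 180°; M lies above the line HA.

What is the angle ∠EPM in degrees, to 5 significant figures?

64.654°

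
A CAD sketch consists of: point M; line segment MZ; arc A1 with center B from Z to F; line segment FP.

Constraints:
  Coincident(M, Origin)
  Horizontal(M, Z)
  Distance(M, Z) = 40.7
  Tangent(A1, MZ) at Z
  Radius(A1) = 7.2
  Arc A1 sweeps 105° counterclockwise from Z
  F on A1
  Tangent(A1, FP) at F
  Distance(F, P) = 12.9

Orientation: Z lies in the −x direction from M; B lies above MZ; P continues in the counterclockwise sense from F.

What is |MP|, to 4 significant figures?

42.88

M is at the origin; M and Z share the same y with |MZ| = 40.7 and Z on the −x side, so Z = (-40.70, 0.000). Since A1 is tangent to MZ there, BZ ⟂ MZ, so B = Z + (0, 7.2) = (-40.70, 7.200). On A1, Z sits at bearing -90° from B; a 105° counterclockwise sweep puts F at bearing 15°, so F = B + 7.2·(cos 15°, sin 15°) = (-33.75, 9.063). Tangency of A1 to FP means the radius BF is perpendicular to FP, so FP runs along (−sin 15°, cos 15°); with |FP| = 12.9, P = (-37.08, 21.52). Then |MP| = |P − M| = 42.88.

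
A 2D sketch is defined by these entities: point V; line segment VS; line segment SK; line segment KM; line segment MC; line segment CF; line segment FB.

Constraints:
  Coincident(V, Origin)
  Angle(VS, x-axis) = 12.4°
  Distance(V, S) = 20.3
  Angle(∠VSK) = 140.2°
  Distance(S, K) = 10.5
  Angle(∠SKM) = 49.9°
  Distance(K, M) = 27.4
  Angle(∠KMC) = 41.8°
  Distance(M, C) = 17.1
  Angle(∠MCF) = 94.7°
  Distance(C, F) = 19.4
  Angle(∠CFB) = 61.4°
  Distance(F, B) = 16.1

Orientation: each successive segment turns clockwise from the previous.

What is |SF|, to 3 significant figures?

11.7

V is at the origin; VS runs at 12.4° with length 20.3, so S = (19.8, 4.36). ∠VSK = 140.2° gives SK at -27.4° from the x-axis; with |SK| = 10.5, K = (29.1, -0.473). ∠SKM = 49.9° gives KM at -158° from the x-axis; with |KM| = 27.4, M = (3.83, -11.0). ∠KMC = 41.8° gives MC at 64.3° from the x-axis; with |MC| = 17.1, C = (11.2, 4.45). ∠MCF = 94.7° gives CF at -21.0° from the x-axis; with |CF| = 19.4, F = (29.4, -2.50). Then |SF| = |F − S| = 11.7.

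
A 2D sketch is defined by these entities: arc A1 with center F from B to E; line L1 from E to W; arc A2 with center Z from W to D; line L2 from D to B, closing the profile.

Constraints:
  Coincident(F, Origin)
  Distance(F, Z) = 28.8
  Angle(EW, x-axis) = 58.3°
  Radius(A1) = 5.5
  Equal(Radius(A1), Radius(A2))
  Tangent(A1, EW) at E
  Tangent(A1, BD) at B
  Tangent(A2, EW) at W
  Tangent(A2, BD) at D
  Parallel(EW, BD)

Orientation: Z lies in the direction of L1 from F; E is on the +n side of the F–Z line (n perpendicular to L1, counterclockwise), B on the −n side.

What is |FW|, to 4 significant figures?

29.32

The slot axis is L1's direction at 58.3°, so u = (cos 58.3°, sin 58.3°) = (0.5255, 0.8508) and n = (−sin 58.3°, cos 58.3°) = (-0.8508, 0.5255). F is at the origin and Z lies 28.8 along u from F, so Z = 28.8·u = (15.13, 24.50). Tangency of A1 to both parallel lines with radius 5.5 puts E and B at F ± 5.5·n: E = (-4.679, 2.890), B = (4.679, -2.890). Equal radii place W and D the same way about Z: W = Z + 5.5·n = (10.45, 27.39), D = Z − 5.5·n = (19.81, 21.61). Then |FW| = |W − F| = 29.32.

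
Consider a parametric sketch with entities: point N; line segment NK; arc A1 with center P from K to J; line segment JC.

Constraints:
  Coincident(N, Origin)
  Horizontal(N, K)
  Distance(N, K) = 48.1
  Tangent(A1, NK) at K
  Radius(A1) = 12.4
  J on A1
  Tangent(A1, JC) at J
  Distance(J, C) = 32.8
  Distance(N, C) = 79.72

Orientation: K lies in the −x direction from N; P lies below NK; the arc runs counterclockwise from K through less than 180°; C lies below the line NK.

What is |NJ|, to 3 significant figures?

60.8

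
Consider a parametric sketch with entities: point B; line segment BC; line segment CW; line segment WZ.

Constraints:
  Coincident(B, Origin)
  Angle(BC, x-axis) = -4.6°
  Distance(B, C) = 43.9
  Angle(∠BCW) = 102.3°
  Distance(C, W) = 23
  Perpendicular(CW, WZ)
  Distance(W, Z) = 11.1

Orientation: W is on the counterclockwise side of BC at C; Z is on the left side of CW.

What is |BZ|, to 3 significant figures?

45.4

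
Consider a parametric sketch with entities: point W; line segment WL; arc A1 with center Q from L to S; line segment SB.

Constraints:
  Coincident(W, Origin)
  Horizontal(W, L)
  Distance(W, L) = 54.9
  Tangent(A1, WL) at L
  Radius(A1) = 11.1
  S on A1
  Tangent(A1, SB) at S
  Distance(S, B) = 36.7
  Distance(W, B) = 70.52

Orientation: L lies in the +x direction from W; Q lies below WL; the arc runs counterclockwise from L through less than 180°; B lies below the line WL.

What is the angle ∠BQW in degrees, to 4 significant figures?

94.88°

Checks: |QS| = 11.10 ✓; ∠(QS, SB) = 90.00° ✓; |SB| = 36.70 ✓; |WB| = 70.52 ✓.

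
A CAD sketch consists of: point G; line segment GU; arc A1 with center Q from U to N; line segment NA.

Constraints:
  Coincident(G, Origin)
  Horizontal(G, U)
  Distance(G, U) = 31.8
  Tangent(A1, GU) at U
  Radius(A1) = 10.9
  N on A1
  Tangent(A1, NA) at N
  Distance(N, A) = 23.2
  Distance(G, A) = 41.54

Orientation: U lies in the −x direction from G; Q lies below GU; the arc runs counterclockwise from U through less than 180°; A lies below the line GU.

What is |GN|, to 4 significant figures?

43.60

Checks: ∠(QU, UG) = 90.00° ✓; |QU| = 10.90 ✓; |QN| = 10.90 ✓; ∠(QN, NA) = 90.00° ✓; |NA| = 23.20 ✓; |GA| = 41.54 ✓.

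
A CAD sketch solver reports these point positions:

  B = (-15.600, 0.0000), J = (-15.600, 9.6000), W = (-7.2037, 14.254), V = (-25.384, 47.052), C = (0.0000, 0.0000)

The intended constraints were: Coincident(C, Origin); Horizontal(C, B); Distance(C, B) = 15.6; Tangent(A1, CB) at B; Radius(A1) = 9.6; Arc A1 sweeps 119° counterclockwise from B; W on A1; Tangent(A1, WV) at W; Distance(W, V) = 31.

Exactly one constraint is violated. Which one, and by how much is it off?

Distance(W, V) = 31 — off by 6.50.

C = (0.00, 0.00) ✓; C.y = 0.00, B.y = 0.00 ✓; |CB| = 15.60 ✓; ∠(JB, BC) = 90.00° ✓; |JB| = 9.600 ✓; bearing(J→W) − bearing(J→B) = 119.0° ✓; |JW| = 9.600 ✓; ∠(JW, WV) = 90.00° ✓; |WV| = 37.50 ✗.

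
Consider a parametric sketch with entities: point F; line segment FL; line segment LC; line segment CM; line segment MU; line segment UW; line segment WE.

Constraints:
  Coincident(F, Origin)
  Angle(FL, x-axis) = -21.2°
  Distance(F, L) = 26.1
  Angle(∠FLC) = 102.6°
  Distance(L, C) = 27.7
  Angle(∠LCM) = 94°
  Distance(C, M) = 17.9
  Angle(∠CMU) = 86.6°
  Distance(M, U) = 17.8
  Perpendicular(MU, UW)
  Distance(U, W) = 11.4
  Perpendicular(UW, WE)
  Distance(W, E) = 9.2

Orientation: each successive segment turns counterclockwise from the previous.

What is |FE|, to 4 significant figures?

32.10

F is at the origin; FL runs at -21.2° with length 26.1, so L = (24.33, -9.438). ∠FLC = 102.6° gives LC at 56.20° from the x-axis; with |LC| = 27.7, C = (39.74, 13.58). ∠LCM = 94.0° gives CM at 142.2° from the x-axis; with |CM| = 17.9, M = (25.60, 24.55). ∠CMU = 86.6° gives MU at -124.4° from the x-axis; with |MU| = 17.8, U = (15.54, 9.864). MU ⟂ UW, so UW runs at -34.40°; with |UW| = 11.4, W = (24.95, 3.423). UW ⟂ WE, so WE runs at 55.60°; with |WE| = 9.2, E = (30.15, 11.01). Then |FE| = |E − F| = 32.10.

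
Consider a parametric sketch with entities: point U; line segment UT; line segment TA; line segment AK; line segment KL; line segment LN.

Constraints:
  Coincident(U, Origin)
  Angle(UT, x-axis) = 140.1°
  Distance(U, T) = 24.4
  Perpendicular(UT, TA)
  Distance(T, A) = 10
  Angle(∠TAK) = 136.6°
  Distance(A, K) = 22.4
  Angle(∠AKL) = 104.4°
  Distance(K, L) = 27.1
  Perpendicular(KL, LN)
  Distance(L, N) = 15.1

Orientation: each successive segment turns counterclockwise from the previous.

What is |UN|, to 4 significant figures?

7.373

∠AKL = 104.4° gives KL at -10.90° from the x-axis; with |KL| = 27.1, L = (2.845, -19.50). KL is perpendicular to LN, so LN runs at 79.10°; with |LN| = 15.1, N = (5.701, -4.675). Then |UN| = |N − U| = 7.373.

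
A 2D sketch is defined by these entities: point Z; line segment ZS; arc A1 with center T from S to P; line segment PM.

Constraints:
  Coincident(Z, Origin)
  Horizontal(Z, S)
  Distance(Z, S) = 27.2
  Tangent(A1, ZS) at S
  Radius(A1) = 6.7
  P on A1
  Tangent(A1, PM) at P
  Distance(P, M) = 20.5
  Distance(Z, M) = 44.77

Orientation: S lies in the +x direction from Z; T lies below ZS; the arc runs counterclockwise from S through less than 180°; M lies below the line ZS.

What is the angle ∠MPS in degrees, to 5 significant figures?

113.55°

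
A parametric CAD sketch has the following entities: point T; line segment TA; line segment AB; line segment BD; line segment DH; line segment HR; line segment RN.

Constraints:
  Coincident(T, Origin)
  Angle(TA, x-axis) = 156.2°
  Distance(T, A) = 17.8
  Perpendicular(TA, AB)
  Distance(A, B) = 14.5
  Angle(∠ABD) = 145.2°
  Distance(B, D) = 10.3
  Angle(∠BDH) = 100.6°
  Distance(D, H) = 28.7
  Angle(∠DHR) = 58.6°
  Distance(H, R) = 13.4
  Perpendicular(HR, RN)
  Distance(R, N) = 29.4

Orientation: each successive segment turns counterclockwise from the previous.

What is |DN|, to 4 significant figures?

5.143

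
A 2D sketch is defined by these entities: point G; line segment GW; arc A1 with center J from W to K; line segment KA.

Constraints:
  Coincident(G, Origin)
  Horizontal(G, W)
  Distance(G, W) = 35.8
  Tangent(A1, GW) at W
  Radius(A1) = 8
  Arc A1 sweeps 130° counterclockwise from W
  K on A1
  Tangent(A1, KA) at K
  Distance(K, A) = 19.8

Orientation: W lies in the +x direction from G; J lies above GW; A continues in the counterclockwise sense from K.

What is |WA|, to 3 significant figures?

29.1

G is at the origin; GW is horizontal with |GW| = 35.8 and W on the +x side, so W = (35.8, 0.00). Since A1 is tangent to GW there, JW ⟂ GW, so J = W + (0, 8) = (35.8, 8.00). On A1, W sits at bearing -90° from J; a 130° counterclockwise sweep puts K at bearing 40°, so K = J + 8.0·(cos 40°, sin 40°) = (41.9, 13.1). The tangent condition forces JK to be normal to KA, so KA runs along (−sin 40°, cos 40°); with |KA| = 19.8, A = (29.2, 28.3). Then |WA| = |A − W| = 29.1.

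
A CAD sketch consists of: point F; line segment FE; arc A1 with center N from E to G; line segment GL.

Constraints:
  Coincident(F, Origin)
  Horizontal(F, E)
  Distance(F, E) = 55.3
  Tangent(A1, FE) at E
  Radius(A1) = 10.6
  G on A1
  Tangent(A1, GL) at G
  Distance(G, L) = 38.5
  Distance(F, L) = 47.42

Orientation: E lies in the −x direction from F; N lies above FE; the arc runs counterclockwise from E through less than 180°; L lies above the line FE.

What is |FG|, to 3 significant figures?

46.4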